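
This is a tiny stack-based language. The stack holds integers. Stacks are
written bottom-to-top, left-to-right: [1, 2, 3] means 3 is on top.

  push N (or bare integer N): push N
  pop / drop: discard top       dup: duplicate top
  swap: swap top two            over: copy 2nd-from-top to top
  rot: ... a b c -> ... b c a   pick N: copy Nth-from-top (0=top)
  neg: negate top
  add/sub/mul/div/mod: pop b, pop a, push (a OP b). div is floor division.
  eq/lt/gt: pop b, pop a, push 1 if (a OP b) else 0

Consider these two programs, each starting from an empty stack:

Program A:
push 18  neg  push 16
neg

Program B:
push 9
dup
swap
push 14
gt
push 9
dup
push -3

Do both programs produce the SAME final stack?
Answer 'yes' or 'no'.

Program A trace:
  After 'push 18': [18]
  After 'neg': [-18]
  After 'push 16': [-18, 16]
  After 'neg': [-18, -16]
Program A final stack: [-18, -16]

Program B trace:
  After 'push 9': [9]
  After 'dup': [9, 9]
  After 'swap': [9, 9]
  After 'push 14': [9, 9, 14]
  After 'gt': [9, 0]
  After 'push 9': [9, 0, 9]
  After 'dup': [9, 0, 9, 9]
  After 'push -3': [9, 0, 9, 9, -3]
Program B final stack: [9, 0, 9, 9, -3]
Same: no

Answer: no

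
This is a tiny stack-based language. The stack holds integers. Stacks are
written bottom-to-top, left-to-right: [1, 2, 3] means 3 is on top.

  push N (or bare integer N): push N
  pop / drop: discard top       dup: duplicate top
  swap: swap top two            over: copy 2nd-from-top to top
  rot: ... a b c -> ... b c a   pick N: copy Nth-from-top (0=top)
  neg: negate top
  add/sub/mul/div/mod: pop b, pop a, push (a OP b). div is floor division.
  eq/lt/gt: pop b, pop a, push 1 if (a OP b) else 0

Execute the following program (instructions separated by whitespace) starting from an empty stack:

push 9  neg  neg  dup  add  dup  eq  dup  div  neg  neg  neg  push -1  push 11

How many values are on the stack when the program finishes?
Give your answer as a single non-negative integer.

After 'push 9': stack = [9] (depth 1)
After 'neg': stack = [-9] (depth 1)
After 'neg': stack = [9] (depth 1)
After 'dup': stack = [9, 9] (depth 2)
After 'add': stack = [18] (depth 1)
After 'dup': stack = [18, 18] (depth 2)
After 'eq': stack = [1] (depth 1)
After 'dup': stack = [1, 1] (depth 2)
After 'div': stack = [1] (depth 1)
After 'neg': stack = [-1] (depth 1)
After 'neg': stack = [1] (depth 1)
After 'neg': stack = [-1] (depth 1)
After 'push -1': stack = [-1, -1] (depth 2)
After 'push 11': stack = [-1, -1, 11] (depth 3)

Answer: 3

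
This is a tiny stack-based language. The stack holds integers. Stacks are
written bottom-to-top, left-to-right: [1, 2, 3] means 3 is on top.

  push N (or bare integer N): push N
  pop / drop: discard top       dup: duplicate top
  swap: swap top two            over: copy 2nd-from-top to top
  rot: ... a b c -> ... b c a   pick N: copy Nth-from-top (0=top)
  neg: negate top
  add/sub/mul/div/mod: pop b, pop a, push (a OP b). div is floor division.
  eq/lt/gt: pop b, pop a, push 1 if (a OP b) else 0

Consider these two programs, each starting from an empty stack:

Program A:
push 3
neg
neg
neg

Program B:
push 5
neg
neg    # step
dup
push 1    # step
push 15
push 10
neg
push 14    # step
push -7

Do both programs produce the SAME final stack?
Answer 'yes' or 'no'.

Program A trace:
  After 'push 3': [3]
  After 'neg': [-3]
  After 'neg': [3]
  After 'neg': [-3]
Program A final stack: [-3]

Program B trace:
  After 'push 5': [5]
  After 'neg': [-5]
  After 'neg': [5]
  After 'dup': [5, 5]
  After 'push 1': [5, 5, 1]
  After 'push 15': [5, 5, 1, 15]
  After 'push 10': [5, 5, 1, 15, 10]
  After 'neg': [5, 5, 1, 15, -10]
  After 'push 14': [5, 5, 1, 15, -10, 14]
  After 'push -7': [5, 5, 1, 15, -10, 14, -7]
Program B final stack: [5, 5, 1, 15, -10, 14, -7]
Same: no

Answer: no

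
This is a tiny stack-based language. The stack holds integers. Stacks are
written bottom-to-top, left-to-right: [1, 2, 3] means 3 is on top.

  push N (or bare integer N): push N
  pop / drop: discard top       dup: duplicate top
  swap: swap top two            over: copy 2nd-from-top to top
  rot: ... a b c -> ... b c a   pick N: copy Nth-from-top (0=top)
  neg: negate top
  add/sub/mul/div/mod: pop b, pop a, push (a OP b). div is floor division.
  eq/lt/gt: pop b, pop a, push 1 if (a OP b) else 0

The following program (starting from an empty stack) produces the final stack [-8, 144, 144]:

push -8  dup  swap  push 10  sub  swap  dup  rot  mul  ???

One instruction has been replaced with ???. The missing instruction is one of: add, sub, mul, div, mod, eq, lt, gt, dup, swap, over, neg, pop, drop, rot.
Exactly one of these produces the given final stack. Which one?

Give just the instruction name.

Stack before ???: [-8, 144]
Stack after ???:  [-8, 144, 144]
The instruction that transforms [-8, 144] -> [-8, 144, 144] is: dup

Answer: dup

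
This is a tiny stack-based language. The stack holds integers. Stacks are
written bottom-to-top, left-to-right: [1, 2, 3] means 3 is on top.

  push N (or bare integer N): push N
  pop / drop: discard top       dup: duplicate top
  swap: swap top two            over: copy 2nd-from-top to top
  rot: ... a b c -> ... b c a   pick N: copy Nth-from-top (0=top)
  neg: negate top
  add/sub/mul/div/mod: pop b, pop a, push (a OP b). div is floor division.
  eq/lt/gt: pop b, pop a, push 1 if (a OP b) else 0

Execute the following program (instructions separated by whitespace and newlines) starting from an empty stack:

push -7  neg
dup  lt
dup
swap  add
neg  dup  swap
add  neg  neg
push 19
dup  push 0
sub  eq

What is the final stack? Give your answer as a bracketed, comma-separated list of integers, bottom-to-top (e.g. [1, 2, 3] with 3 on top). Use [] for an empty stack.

Answer: [0, 1]

Derivation:
After 'push -7': [-7]
After 'neg': [7]
After 'dup': [7, 7]
After 'lt': [0]
After 'dup': [0, 0]
After 'swap': [0, 0]
After 'add': [0]
After 'neg': [0]
After 'dup': [0, 0]
After 'swap': [0, 0]
After 'add': [0]
After 'neg': [0]
After 'neg': [0]
After 'push 19': [0, 19]
After 'dup': [0, 19, 19]
After 'push 0': [0, 19, 19, 0]
After 'sub': [0, 19, 19]
After 'eq': [0, 1]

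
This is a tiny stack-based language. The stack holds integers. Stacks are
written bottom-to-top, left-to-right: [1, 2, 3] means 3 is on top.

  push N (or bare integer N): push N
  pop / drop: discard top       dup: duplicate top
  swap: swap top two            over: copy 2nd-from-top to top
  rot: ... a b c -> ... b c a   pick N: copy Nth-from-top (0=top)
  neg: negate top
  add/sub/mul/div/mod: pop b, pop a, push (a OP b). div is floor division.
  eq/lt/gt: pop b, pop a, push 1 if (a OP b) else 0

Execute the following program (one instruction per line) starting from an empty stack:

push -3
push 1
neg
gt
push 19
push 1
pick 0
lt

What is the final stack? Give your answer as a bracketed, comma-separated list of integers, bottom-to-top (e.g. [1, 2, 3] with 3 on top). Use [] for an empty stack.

Answer: [0, 19, 0]

Derivation:
After 'push -3': [-3]
After 'push 1': [-3, 1]
After 'neg': [-3, -1]
After 'gt': [0]
After 'push 19': [0, 19]
After 'push 1': [0, 19, 1]
After 'pick 0': [0, 19, 1, 1]
After 'lt': [0, 19, 0]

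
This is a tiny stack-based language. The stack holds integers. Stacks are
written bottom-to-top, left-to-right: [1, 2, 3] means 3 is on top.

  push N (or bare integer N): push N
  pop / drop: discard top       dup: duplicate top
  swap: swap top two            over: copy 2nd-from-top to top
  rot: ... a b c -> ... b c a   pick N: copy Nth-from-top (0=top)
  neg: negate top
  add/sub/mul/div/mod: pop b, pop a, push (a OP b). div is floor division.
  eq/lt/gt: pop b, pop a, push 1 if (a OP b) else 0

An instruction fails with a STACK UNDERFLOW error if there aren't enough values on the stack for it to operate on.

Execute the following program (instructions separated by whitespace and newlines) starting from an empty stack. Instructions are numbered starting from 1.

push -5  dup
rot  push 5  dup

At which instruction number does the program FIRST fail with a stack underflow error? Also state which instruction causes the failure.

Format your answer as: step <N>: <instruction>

Step 1 ('push -5'): stack = [-5], depth = 1
Step 2 ('dup'): stack = [-5, -5], depth = 2
Step 3 ('rot'): needs 3 value(s) but depth is 2 — STACK UNDERFLOW

Answer: step 3: rot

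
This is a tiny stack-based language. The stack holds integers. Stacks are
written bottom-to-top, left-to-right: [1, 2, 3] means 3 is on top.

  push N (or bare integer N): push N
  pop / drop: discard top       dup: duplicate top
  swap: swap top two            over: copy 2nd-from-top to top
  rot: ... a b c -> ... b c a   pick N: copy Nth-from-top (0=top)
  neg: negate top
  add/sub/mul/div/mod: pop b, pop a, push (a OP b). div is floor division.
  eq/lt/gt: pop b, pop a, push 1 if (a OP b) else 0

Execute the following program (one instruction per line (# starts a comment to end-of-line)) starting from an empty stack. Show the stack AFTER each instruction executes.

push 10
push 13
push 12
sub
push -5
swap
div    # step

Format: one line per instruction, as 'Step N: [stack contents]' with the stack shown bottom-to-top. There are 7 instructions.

Step 1: [10]
Step 2: [10, 13]
Step 3: [10, 13, 12]
Step 4: [10, 1]
Step 5: [10, 1, -5]
Step 6: [10, -5, 1]
Step 7: [10, -5]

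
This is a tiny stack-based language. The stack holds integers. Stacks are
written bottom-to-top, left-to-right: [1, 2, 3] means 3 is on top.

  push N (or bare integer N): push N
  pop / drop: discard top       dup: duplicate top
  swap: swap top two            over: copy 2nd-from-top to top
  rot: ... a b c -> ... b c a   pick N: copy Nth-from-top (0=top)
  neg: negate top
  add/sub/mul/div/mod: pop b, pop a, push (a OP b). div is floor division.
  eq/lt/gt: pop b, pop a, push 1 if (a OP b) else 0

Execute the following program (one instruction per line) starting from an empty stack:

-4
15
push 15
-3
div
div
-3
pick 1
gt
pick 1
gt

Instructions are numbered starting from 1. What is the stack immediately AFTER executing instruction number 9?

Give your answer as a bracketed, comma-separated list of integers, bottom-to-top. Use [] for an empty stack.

Step 1 ('-4'): [-4]
Step 2 ('15'): [-4, 15]
Step 3 ('push 15'): [-4, 15, 15]
Step 4 ('-3'): [-4, 15, 15, -3]
Step 5 ('div'): [-4, 15, -5]
Step 6 ('div'): [-4, -3]
Step 7 ('-3'): [-4, -3, -3]
Step 8 ('pick 1'): [-4, -3, -3, -3]
Step 9 ('gt'): [-4, -3, 0]

Answer: [-4, -3, 0]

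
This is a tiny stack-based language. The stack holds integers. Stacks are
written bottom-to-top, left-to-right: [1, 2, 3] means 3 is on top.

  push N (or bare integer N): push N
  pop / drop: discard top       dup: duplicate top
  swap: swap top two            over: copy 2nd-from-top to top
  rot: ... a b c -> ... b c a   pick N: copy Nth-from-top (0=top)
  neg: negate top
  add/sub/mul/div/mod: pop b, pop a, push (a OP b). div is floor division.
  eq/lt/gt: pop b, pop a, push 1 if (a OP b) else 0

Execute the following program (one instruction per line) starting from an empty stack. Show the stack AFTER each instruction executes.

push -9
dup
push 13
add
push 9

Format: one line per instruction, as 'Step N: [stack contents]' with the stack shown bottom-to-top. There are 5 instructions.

Step 1: [-9]
Step 2: [-9, -9]
Step 3: [-9, -9, 13]
Step 4: [-9, 4]
Step 5: [-9, 4, 9]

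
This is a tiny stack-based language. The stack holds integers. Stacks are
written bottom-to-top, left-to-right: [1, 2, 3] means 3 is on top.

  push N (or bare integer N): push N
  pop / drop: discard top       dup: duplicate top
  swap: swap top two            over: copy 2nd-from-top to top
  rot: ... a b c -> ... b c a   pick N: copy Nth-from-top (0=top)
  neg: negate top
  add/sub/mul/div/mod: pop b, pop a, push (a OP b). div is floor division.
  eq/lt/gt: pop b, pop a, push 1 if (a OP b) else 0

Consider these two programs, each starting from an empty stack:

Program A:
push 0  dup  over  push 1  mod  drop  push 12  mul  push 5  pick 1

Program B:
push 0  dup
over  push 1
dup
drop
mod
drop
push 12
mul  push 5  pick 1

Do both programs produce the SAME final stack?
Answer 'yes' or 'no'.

Answer: yes

Derivation:
Program A trace:
  After 'push 0': [0]
  After 'dup': [0, 0]
  After 'over': [0, 0, 0]
  After 'push 1': [0, 0, 0, 1]
  After 'mod': [0, 0, 0]
  After 'drop': [0, 0]
  After 'push 12': [0, 0, 12]
  After 'mul': [0, 0]
  After 'push 5': [0, 0, 5]
  After 'pick 1': [0, 0, 5, 0]
Program A final stack: [0, 0, 5, 0]

Program B trace:
  After 'push 0': [0]
  After 'dup': [0, 0]
  After 'over': [0, 0, 0]
  After 'push 1': [0, 0, 0, 1]
  After 'dup': [0, 0, 0, 1, 1]
  After 'drop': [0, 0, 0, 1]
  After 'mod': [0, 0, 0]
  After 'drop': [0, 0]
  After 'push 12': [0, 0, 12]
  After 'mul': [0, 0]
  After 'push 5': [0, 0, 5]
  After 'pick 1': [0, 0, 5, 0]
Program B final stack: [0, 0, 5, 0]
Same: yes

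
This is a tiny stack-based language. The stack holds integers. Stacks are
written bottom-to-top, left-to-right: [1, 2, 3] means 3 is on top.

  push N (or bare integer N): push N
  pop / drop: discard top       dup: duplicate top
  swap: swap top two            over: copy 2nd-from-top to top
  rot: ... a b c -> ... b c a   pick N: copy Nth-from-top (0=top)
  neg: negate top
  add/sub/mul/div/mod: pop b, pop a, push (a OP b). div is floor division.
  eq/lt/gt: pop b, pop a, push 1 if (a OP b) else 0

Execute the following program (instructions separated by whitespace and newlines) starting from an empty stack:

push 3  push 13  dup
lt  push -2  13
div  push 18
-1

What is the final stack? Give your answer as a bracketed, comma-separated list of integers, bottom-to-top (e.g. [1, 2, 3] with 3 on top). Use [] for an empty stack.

Answer: [3, 0, -1, 18, -1]

Derivation:
After 'push 3': [3]
After 'push 13': [3, 13]
After 'dup': [3, 13, 13]
After 'lt': [3, 0]
After 'push -2': [3, 0, -2]
After 'push 13': [3, 0, -2, 13]
After 'div': [3, 0, -1]
After 'push 18': [3, 0, -1, 18]
After 'push -1': [3, 0, -1, 18, -1]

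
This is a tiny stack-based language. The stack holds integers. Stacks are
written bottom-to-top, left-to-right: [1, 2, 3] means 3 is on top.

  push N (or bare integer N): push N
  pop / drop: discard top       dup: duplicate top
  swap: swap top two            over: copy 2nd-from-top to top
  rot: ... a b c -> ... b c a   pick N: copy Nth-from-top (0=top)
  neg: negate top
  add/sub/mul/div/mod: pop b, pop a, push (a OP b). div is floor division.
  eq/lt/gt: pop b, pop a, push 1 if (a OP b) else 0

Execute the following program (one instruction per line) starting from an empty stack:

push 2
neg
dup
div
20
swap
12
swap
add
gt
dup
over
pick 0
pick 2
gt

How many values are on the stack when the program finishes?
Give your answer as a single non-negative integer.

After 'push 2': stack = [2] (depth 1)
After 'neg': stack = [-2] (depth 1)
After 'dup': stack = [-2, -2] (depth 2)
After 'div': stack = [1] (depth 1)
After 'push 20': stack = [1, 20] (depth 2)
After 'swap': stack = [20, 1] (depth 2)
After 'push 12': stack = [20, 1, 12] (depth 3)
After 'swap': stack = [20, 12, 1] (depth 3)
After 'add': stack = [20, 13] (depth 2)
After 'gt': stack = [1] (depth 1)
After 'dup': stack = [1, 1] (depth 2)
After 'over': stack = [1, 1, 1] (depth 3)
After 'pick 0': stack = [1, 1, 1, 1] (depth 4)
After 'pick 2': stack = [1, 1, 1, 1, 1] (depth 5)
After 'gt': stack = [1, 1, 1, 0] (depth 4)

Answer: 4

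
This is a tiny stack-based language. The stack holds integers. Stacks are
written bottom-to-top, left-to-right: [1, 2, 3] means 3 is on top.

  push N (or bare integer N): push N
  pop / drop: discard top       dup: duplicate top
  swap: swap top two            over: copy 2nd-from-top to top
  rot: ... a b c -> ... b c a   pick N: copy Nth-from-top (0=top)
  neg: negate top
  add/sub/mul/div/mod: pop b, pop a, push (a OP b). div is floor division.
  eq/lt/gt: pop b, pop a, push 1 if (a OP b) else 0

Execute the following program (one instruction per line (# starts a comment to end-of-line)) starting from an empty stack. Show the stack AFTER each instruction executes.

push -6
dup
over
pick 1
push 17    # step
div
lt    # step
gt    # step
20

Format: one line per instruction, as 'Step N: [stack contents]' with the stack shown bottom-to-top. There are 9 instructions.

Step 1: [-6]
Step 2: [-6, -6]
Step 3: [-6, -6, -6]
Step 4: [-6, -6, -6, -6]
Step 5: [-6, -6, -6, -6, 17]
Step 6: [-6, -6, -6, -1]
Step 7: [-6, -6, 1]
Step 8: [-6, 0]
Step 9: [-6, 0, 20]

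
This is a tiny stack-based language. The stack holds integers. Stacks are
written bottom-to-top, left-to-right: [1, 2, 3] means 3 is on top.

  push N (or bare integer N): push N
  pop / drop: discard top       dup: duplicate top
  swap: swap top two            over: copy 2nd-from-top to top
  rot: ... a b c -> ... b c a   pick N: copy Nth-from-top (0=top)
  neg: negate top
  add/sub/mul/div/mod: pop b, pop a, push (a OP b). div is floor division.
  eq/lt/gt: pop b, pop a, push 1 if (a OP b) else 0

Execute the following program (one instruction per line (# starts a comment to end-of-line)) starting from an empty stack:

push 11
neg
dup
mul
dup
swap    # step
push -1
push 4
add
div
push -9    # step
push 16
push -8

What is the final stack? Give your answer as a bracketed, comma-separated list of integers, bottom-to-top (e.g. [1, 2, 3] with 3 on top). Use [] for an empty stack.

Answer: [121, 40, -9, 16, -8]

Derivation:
After 'push 11': [11]
After 'neg': [-11]
After 'dup': [-11, -11]
After 'mul': [121]
After 'dup': [121, 121]
After 'swap': [121, 121]
After 'push -1': [121, 121, -1]
After 'push 4': [121, 121, -1, 4]
After 'add': [121, 121, 3]
After 'div': [121, 40]
After 'push -9': [121, 40, -9]
After 'push 16': [121, 40, -9, 16]
After 'push -8': [121, 40, -9, 16, -8]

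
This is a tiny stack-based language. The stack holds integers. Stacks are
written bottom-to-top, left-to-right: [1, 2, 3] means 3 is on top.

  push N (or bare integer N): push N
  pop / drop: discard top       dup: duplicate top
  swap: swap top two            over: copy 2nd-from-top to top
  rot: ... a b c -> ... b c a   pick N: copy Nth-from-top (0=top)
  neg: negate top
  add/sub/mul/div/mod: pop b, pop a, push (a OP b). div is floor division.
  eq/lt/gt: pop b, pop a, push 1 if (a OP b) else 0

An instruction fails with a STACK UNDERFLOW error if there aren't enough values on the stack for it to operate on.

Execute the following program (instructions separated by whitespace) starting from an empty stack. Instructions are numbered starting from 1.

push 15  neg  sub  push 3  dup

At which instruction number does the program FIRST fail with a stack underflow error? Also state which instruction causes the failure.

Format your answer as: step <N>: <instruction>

Step 1 ('push 15'): stack = [15], depth = 1
Step 2 ('neg'): stack = [-15], depth = 1
Step 3 ('sub'): needs 2 value(s) but depth is 1 — STACK UNDERFLOW

Answer: step 3: sub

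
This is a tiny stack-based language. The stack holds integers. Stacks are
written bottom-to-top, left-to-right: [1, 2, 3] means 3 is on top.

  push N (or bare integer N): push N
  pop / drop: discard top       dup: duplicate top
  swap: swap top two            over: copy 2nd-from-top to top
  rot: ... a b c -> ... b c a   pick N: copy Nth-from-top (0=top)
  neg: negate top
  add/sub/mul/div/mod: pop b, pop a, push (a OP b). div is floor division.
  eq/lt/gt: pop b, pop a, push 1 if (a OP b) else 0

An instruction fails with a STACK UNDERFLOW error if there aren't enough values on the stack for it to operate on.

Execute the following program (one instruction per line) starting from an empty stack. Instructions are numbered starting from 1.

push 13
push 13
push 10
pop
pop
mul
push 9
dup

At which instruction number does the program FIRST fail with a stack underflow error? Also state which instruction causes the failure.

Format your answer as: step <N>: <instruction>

Answer: step 6: mul

Derivation:
Step 1 ('push 13'): stack = [13], depth = 1
Step 2 ('push 13'): stack = [13, 13], depth = 2
Step 3 ('push 10'): stack = [13, 13, 10], depth = 3
Step 4 ('pop'): stack = [13, 13], depth = 2
Step 5 ('pop'): stack = [13], depth = 1
Step 6 ('mul'): needs 2 value(s) but depth is 1 — STACK UNDERFLOW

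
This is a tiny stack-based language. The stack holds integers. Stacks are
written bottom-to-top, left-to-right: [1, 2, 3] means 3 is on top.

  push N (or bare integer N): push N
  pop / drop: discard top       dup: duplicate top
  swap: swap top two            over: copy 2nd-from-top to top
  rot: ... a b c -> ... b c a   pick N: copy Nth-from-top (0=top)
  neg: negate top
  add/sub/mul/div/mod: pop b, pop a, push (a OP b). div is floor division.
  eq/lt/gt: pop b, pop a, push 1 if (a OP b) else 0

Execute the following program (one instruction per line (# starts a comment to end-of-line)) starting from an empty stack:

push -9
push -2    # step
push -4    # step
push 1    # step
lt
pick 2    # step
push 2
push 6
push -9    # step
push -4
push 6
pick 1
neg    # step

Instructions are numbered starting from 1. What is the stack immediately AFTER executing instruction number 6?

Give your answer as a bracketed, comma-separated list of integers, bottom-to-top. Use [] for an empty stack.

Step 1 ('push -9'): [-9]
Step 2 ('push -2'): [-9, -2]
Step 3 ('push -4'): [-9, -2, -4]
Step 4 ('push 1'): [-9, -2, -4, 1]
Step 5 ('lt'): [-9, -2, 1]
Step 6 ('pick 2'): [-9, -2, 1, -9]

Answer: [-9, -2, 1, -9]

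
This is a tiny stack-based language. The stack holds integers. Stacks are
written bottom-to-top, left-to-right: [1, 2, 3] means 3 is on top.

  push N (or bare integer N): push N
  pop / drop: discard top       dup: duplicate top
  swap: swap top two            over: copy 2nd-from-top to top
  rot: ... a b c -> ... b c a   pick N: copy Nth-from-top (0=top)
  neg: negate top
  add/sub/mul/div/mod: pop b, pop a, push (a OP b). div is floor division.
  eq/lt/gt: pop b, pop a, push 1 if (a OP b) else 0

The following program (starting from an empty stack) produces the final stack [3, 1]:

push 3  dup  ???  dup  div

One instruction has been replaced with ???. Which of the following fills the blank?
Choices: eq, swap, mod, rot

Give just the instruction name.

Answer: swap

Derivation:
Stack before ???: [3, 3]
Stack after ???:  [3, 3]
Checking each choice:
  eq: produces [1]
  swap: MATCH
  mod: division by zero
  rot: stack underflow (need 3, have 2)


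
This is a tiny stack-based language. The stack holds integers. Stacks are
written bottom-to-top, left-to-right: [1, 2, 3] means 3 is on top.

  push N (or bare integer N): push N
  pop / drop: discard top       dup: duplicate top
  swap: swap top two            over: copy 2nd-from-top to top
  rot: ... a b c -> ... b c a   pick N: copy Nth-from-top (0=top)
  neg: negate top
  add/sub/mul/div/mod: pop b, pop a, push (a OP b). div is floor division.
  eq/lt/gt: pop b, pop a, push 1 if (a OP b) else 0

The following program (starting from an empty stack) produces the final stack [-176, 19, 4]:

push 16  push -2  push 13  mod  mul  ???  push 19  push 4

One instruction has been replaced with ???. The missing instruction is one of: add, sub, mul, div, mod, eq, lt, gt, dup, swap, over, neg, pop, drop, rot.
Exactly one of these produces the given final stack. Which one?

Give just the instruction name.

Answer: neg

Derivation:
Stack before ???: [176]
Stack after ???:  [-176]
The instruction that transforms [176] -> [-176] is: neg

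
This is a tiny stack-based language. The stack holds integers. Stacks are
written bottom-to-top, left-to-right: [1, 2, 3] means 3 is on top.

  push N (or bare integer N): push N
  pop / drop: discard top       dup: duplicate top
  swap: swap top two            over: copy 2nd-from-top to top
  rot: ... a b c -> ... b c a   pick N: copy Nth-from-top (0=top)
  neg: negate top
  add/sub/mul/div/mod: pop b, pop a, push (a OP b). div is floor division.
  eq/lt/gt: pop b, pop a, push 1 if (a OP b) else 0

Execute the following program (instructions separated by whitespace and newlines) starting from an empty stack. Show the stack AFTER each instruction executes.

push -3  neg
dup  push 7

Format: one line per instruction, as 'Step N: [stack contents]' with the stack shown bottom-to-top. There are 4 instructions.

Step 1: [-3]
Step 2: [3]
Step 3: [3, 3]
Step 4: [3, 3, 7]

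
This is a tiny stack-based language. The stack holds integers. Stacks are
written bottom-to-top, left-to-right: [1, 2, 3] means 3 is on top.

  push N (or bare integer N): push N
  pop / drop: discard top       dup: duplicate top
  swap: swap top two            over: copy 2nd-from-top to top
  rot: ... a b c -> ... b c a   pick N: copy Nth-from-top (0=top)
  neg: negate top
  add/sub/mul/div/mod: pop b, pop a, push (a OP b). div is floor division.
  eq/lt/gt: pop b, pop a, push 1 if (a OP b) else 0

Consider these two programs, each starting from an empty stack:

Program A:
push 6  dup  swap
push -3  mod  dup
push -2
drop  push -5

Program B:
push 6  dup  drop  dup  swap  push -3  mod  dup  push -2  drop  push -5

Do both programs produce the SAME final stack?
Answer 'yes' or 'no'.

Answer: yes

Derivation:
Program A trace:
  After 'push 6': [6]
  After 'dup': [6, 6]
  After 'swap': [6, 6]
  After 'push -3': [6, 6, -3]
  After 'mod': [6, 0]
  After 'dup': [6, 0, 0]
  After 'push -2': [6, 0, 0, -2]
  After 'drop': [6, 0, 0]
  After 'push -5': [6, 0, 0, -5]
Program A final stack: [6, 0, 0, -5]

Program B trace:
  After 'push 6': [6]
  After 'dup': [6, 6]
  After 'drop': [6]
  After 'dup': [6, 6]
  After 'swap': [6, 6]
  After 'push -3': [6, 6, -3]
  After 'mod': [6, 0]
  After 'dup': [6, 0, 0]
  After 'push -2': [6, 0, 0, -2]
  After 'drop': [6, 0, 0]
  After 'push -5': [6, 0, 0, -5]
Program B final stack: [6, 0, 0, -5]
Same: yes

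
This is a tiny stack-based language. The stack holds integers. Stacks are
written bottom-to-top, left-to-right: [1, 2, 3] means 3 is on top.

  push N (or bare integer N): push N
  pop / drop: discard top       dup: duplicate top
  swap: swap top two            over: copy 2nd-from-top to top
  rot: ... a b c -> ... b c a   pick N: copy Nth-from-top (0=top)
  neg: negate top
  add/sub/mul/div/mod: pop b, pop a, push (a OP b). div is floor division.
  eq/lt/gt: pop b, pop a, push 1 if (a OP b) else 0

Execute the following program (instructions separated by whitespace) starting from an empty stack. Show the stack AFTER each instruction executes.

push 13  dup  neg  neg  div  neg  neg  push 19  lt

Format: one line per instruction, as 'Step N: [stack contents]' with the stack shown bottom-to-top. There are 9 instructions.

Step 1: [13]
Step 2: [13, 13]
Step 3: [13, -13]
Step 4: [13, 13]
Step 5: [1]
Step 6: [-1]
Step 7: [1]
Step 8: [1, 19]
Step 9: [1]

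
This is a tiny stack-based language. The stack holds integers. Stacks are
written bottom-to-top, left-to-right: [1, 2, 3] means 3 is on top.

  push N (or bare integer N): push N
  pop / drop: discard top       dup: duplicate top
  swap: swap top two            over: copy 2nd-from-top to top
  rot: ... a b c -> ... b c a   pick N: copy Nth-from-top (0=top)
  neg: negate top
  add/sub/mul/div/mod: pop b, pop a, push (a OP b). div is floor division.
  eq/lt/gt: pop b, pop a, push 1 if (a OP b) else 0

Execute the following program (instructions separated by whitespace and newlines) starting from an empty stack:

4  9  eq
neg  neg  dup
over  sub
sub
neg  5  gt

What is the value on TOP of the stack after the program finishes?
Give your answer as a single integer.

Answer: 0

Derivation:
After 'push 4': [4]
After 'push 9': [4, 9]
After 'eq': [0]
After 'neg': [0]
After 'neg': [0]
After 'dup': [0, 0]
After 'over': [0, 0, 0]
After 'sub': [0, 0]
After 'sub': [0]
After 'neg': [0]
After 'push 5': [0, 5]
After 'gt': [0]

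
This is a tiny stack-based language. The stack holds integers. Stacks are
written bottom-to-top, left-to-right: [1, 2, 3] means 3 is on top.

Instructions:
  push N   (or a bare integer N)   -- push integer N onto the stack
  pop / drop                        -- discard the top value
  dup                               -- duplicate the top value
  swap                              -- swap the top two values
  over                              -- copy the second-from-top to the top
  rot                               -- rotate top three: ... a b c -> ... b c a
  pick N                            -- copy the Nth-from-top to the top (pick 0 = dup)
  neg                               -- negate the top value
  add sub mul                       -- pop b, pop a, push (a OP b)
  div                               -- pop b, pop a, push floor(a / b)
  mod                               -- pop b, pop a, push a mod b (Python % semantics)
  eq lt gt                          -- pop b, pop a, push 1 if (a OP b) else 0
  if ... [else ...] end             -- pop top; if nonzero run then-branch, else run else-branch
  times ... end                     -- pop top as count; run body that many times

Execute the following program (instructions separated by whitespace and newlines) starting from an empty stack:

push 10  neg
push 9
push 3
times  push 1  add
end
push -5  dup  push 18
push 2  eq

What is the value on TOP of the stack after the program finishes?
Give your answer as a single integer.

After 'push 10': [10]
After 'neg': [-10]
After 'push 9': [-10, 9]
After 'push 3': [-10, 9, 3]
After 'times': [-10, 9]
After 'push 1': [-10, 9, 1]
After 'add': [-10, 10]
After 'push 1': [-10, 10, 1]
After 'add': [-10, 11]
After 'push 1': [-10, 11, 1]
After 'add': [-10, 12]
After 'push -5': [-10, 12, -5]
After 'dup': [-10, 12, -5, -5]
After 'push 18': [-10, 12, -5, -5, 18]
After 'push 2': [-10, 12, -5, -5, 18, 2]
After 'eq': [-10, 12, -5, -5, 0]

Answer: 0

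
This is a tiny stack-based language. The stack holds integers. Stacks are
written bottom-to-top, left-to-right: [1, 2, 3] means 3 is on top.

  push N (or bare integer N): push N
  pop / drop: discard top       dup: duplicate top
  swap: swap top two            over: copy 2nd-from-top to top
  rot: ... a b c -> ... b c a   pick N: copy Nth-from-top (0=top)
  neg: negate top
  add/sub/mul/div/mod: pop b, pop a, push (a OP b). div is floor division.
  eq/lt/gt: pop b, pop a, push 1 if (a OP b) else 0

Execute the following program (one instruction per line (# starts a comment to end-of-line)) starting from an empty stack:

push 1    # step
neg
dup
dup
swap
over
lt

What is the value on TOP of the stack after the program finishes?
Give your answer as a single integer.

After 'push 1': [1]
After 'neg': [-1]
After 'dup': [-1, -1]
After 'dup': [-1, -1, -1]
After 'swap': [-1, -1, -1]
After 'over': [-1, -1, -1, -1]
After 'lt': [-1, -1, 0]

Answer: 0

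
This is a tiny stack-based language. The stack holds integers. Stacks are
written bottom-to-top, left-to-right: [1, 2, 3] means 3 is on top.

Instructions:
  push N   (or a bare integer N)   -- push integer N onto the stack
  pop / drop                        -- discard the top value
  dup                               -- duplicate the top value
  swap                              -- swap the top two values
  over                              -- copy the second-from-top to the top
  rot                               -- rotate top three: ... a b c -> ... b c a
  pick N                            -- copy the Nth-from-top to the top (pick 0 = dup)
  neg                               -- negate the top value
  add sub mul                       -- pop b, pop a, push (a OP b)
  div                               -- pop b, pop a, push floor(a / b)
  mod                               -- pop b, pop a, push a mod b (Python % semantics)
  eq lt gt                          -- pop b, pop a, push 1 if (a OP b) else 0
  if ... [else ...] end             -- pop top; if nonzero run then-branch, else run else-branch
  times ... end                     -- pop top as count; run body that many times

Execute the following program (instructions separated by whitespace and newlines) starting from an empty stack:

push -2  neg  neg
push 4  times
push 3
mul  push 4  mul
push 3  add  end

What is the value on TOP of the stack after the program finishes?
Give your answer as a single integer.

Answer: -35817

Derivation:
After 'push -2': [-2]
After 'neg': [2]
After 'neg': [-2]
After 'push 4': [-2, 4]
After 'times': [-2]
After 'push 3': [-2, 3]
After 'mul': [-6]
After 'push 4': [-6, 4]
After 'mul': [-24]
After 'push 3': [-24, 3]
  ...
After 'push 4': [-747, 4]
After 'mul': [-2988]
After 'push 3': [-2988, 3]
After 'add': [-2985]
After 'push 3': [-2985, 3]
After 'mul': [-8955]
After 'push 4': [-8955, 4]
After 'mul': [-35820]
After 'push 3': [-35820, 3]
After 'add': [-35817]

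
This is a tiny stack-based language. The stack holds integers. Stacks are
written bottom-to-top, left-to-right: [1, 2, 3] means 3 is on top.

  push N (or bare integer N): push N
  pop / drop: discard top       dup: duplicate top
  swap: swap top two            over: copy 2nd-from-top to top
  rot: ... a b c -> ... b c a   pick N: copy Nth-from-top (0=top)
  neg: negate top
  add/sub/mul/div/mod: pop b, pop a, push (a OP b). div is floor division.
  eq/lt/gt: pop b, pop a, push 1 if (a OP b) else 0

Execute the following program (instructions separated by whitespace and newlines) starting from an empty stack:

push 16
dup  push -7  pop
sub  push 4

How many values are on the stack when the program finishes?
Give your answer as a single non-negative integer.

After 'push 16': stack = [16] (depth 1)
After 'dup': stack = [16, 16] (depth 2)
After 'push -7': stack = [16, 16, -7] (depth 3)
After 'pop': stack = [16, 16] (depth 2)
After 'sub': stack = [0] (depth 1)
After 'push 4': stack = [0, 4] (depth 2)

Answer: 2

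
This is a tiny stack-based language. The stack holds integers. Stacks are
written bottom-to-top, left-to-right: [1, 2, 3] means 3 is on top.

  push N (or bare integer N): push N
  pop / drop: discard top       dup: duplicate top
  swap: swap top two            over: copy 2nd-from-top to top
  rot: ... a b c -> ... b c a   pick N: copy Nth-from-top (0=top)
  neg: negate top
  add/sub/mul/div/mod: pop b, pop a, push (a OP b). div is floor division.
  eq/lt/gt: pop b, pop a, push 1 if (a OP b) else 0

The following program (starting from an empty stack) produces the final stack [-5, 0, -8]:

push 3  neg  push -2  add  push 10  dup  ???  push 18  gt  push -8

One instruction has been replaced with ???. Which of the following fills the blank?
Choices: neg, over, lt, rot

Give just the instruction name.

Stack before ???: [-5, 10, 10]
Stack after ???:  [-5, 0]
Checking each choice:
  neg: produces [-5, 10, 0, -8]
  over: produces [-5, 10, 10, 0, -8]
  lt: MATCH
  rot: produces [10, 10, 0, -8]


Answer: lt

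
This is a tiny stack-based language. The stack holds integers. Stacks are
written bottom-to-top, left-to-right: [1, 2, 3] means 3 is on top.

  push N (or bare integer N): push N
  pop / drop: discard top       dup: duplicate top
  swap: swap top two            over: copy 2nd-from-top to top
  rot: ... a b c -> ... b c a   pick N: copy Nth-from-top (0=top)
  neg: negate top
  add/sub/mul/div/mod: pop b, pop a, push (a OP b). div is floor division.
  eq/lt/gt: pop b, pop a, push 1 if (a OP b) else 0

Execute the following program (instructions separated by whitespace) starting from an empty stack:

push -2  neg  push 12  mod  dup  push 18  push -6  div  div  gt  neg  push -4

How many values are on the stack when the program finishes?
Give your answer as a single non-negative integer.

Answer: 2

Derivation:
After 'push -2': stack = [-2] (depth 1)
After 'neg': stack = [2] (depth 1)
After 'push 12': stack = [2, 12] (depth 2)
After 'mod': stack = [2] (depth 1)
After 'dup': stack = [2, 2] (depth 2)
After 'push 18': stack = [2, 2, 18] (depth 3)
After 'push -6': stack = [2, 2, 18, -6] (depth 4)
After 'div': stack = [2, 2, -3] (depth 3)
After 'div': stack = [2, -1] (depth 2)
After 'gt': stack = [1] (depth 1)
After 'neg': stack = [-1] (depth 1)
After 'push -4': stack = [-1, -4] (depth 2)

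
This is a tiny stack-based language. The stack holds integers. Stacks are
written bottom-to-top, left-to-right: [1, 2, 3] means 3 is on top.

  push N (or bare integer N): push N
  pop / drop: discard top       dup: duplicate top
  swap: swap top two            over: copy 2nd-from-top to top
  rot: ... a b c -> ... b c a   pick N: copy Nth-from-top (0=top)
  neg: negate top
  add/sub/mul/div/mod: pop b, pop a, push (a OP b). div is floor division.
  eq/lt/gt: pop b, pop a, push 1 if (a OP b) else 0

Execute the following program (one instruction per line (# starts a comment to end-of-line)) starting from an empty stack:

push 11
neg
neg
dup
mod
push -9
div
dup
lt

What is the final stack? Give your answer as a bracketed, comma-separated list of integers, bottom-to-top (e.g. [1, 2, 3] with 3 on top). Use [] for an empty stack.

After 'push 11': [11]
After 'neg': [-11]
After 'neg': [11]
After 'dup': [11, 11]
After 'mod': [0]
After 'push -9': [0, -9]
After 'div': [0]
After 'dup': [0, 0]
After 'lt': [0]

Answer: [0]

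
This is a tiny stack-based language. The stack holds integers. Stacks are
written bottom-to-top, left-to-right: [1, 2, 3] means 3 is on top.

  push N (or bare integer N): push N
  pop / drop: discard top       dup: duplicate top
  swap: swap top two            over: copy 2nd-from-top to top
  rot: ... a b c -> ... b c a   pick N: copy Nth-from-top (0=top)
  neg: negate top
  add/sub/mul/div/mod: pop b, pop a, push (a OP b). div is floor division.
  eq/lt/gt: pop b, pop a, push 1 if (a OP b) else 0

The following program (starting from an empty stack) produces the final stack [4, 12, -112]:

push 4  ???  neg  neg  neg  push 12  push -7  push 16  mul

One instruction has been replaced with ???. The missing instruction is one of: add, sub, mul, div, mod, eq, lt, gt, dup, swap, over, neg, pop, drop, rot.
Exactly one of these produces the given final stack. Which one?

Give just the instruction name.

Stack before ???: [4]
Stack after ???:  [-4]
The instruction that transforms [4] -> [-4] is: neg

Answer: neg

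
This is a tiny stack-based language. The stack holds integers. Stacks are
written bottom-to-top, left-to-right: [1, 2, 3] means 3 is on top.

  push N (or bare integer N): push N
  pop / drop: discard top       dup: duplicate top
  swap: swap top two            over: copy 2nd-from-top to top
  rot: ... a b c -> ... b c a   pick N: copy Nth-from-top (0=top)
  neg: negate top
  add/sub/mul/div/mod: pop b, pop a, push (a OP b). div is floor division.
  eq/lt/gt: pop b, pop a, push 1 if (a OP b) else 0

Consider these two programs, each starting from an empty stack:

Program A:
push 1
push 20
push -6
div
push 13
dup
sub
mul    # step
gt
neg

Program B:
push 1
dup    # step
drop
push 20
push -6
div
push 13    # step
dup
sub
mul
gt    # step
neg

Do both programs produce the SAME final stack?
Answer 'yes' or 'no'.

Program A trace:
  After 'push 1': [1]
  After 'push 20': [1, 20]
  After 'push -6': [1, 20, -6]
  After 'div': [1, -4]
  After 'push 13': [1, -4, 13]
  After 'dup': [1, -4, 13, 13]
  After 'sub': [1, -4, 0]
  After 'mul': [1, 0]
  After 'gt': [1]
  After 'neg': [-1]
Program A final stack: [-1]

Program B trace:
  After 'push 1': [1]
  After 'dup': [1, 1]
  After 'drop': [1]
  After 'push 20': [1, 20]
  After 'push -6': [1, 20, -6]
  After 'div': [1, -4]
  After 'push 13': [1, -4, 13]
  After 'dup': [1, -4, 13, 13]
  After 'sub': [1, -4, 0]
  After 'mul': [1, 0]
  After 'gt': [1]
  After 'neg': [-1]
Program B final stack: [-1]
Same: yes

Answer: yes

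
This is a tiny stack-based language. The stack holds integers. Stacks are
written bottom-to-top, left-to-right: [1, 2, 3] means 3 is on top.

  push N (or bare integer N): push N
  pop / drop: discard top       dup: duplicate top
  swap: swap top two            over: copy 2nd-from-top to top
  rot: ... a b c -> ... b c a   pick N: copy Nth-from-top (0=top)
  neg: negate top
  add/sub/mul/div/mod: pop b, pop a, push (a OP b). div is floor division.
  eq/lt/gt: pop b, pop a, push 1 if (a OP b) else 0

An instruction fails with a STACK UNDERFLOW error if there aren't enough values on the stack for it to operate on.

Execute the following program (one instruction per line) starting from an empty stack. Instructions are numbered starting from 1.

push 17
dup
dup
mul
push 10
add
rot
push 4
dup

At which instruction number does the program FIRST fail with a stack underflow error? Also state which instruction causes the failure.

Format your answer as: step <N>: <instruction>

Step 1 ('push 17'): stack = [17], depth = 1
Step 2 ('dup'): stack = [17, 17], depth = 2
Step 3 ('dup'): stack = [17, 17, 17], depth = 3
Step 4 ('mul'): stack = [17, 289], depth = 2
Step 5 ('push 10'): stack = [17, 289, 10], depth = 3
Step 6 ('add'): stack = [17, 299], depth = 2
Step 7 ('rot'): needs 3 value(s) but depth is 2 — STACK UNDERFLOW

Answer: step 7: rot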